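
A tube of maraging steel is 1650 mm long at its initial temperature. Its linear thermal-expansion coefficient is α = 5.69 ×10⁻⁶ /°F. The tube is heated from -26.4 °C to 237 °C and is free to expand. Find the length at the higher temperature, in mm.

Convert α: 5.69×10⁻⁶/°F × (9/5) = 10.2×10⁻⁶/K.
ΔT = 237 − (-26.4) = 263.4 K.
ΔL = α·L₀·ΔT = 10.2×10⁻⁶ × 1650 mm × 263.4 K = 4.45 mm.
L = L₀ + ΔL = 1650 + 4.45 = 1654.5 mm.

1654.5 mm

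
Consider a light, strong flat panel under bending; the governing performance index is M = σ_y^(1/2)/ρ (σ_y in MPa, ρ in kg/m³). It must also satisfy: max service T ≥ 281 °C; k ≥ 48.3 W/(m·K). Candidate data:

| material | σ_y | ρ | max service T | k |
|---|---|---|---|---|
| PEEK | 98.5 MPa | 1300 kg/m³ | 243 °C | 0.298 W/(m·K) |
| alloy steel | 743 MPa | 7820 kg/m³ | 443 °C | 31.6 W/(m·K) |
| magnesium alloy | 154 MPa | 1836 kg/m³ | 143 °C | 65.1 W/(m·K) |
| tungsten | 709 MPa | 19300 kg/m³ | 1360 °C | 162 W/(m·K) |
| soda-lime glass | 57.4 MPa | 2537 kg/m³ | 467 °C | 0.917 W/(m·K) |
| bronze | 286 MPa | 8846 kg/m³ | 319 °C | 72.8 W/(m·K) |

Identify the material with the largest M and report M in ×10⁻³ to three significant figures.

Screen on constraints: max service T ≥ 281 °C; k ≥ 48.3 W/(m·K). Survivors: tungsten, bronze.
Per-candidate index values:
  bronze: M = 1.91×10⁻³
  tungsten: M = 1.38×10⁻³
The maximum is for bronze.

bronze, M = 1.91×10⁻³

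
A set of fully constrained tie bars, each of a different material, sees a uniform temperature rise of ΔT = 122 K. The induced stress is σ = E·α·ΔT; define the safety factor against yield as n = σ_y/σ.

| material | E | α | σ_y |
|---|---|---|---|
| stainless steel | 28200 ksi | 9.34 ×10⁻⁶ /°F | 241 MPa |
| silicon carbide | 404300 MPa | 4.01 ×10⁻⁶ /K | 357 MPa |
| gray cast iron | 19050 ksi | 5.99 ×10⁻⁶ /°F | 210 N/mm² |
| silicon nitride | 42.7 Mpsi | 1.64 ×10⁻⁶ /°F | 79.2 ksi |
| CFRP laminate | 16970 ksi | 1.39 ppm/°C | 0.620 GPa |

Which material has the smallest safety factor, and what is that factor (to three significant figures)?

stainless steel, n = 0.604

With everything in SI (GPa, ×10⁻⁶/K, MPa):
  stainless steel: E = 194.4, α = 16.8, σ_y = 241.0 → σ = 399 MPa, n = 0.604
  silicon carbide: E = 404.3, α = 4.01, σ_y = 357.0 → σ = 198 MPa, n = 1.80
  gray cast iron: E = 131.3, α = 10.8, σ_y = 210.0 → σ = 173 MPa, n = 1.22
  silicon nitride: E = 294.4, α = 2.95, σ_y = 546.1 → σ = 106 MPa, n = 5.15
  CFRP laminate: E = 117.0, α = 1.39, σ_y = 620.0 → σ = 19.8 MPa, n = 31.2
The minimum is stainless steel at n = 0.604.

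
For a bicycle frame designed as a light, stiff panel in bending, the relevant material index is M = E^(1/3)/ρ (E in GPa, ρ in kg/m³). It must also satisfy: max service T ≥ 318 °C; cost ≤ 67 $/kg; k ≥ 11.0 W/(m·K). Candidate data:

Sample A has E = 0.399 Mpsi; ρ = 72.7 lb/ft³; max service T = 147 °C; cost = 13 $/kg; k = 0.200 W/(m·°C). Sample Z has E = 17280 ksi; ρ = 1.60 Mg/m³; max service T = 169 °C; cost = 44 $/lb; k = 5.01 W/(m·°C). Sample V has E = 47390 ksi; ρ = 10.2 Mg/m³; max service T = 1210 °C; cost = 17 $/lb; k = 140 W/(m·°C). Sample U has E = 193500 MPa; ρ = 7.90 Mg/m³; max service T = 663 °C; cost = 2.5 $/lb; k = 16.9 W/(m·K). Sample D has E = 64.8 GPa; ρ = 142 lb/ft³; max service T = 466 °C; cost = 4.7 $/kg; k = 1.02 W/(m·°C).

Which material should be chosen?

sample U

Screen on constraints: max service T ≥ 318 °C; cost ≤ 67 $/kg; k ≥ 11.0 W/(m·K). Survivors: sample V, sample U.
Putting every candidate on a common basis:
  sample V: E = 326.7 GPa, ρ = 10200 kg/m³
  sample U: E = 193.5 GPa, ρ = 7900 kg/m³
  sample U: M = 0.732×10⁻³
  sample V: M = 0.675×10⁻³
Sample U ranks first.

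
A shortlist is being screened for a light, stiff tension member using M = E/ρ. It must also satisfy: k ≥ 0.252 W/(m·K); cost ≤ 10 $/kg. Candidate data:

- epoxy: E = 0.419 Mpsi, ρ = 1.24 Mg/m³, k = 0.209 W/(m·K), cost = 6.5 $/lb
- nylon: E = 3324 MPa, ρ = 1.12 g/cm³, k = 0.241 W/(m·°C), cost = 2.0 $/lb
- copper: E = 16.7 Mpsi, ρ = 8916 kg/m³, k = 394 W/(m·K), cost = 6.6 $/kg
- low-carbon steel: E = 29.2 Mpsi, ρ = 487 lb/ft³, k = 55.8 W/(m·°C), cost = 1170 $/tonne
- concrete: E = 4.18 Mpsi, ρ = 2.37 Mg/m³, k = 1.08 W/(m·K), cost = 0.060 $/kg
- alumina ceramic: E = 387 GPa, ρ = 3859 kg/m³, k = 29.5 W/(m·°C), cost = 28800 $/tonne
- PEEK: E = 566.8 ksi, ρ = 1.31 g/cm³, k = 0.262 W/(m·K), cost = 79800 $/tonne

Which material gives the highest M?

Screen on constraints: k ≥ 0.252 W/(m·K); cost ≤ 10 $/kg. Survivors: copper, low-carbon steel, concrete.
After converting to SI:
  copper: E = 115.1 GPa, ρ = 8916 kg/m³
  low-carbon steel: E = 201.3 GPa, ρ = 7801 kg/m³
  concrete: E = 28.82 GPa, ρ = 2370 kg/m³
  low-carbon steel: M = 25.8 MN·m/kg
  copper: M = 12.9 MN·m/kg
  concrete: M = 12.2 MN·m/kg
The maximum is for low-carbon steel.

low-carbon steel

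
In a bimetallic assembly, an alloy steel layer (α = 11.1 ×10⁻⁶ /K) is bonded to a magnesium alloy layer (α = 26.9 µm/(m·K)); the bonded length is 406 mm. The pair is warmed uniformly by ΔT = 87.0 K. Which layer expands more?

magnesium alloy

α(alloy steel) = 11.1×10⁻⁶/K vs α(magnesium alloy) = 26.9×10⁻⁶/K.
Higher α expands more for the same ΔT: magnesium alloy.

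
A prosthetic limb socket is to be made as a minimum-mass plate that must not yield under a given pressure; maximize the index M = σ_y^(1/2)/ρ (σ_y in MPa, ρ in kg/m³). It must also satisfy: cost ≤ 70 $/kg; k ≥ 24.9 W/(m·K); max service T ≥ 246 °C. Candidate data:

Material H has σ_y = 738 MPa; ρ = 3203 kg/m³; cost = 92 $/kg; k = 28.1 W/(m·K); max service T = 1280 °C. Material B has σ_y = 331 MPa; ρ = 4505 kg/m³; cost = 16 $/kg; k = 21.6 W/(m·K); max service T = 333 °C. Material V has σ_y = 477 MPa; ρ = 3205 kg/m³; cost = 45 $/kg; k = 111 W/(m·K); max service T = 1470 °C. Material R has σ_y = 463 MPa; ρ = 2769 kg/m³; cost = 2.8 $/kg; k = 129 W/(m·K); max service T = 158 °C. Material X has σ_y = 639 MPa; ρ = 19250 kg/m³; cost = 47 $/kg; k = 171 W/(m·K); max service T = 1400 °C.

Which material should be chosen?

Screen on constraints: cost ≤ 70 $/kg; k ≥ 24.9 W/(m·K); max service T ≥ 246 °C. Survivors: material V, material X.
Computing M directly (units already consistent):
  material V: M = 6.81×10⁻³
  material X: M = 1.31×10⁻³
Material V has the largest M.

material V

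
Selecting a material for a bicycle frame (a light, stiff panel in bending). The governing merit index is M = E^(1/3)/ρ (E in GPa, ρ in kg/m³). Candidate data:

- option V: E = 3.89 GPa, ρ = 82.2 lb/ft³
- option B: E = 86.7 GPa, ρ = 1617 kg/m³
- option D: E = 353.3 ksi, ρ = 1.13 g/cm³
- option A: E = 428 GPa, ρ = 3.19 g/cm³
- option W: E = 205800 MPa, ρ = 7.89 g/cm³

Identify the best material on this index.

option B

Normalizing units and computing the index:
  option V: E = 3.890 GPa, ρ = 1317 kg/m³
  option B: E = 86.70 GPa, ρ = 1617 kg/m³
  option D: E = 2.436 GPa, ρ = 1130 kg/m³
  option A: E = 428.0 GPa, ρ = 3190 kg/m³
  option W: E = 205.8 GPa, ρ = 7890 kg/m³
  option B: M = 2.74×10⁻³
  option A: M = 2.36×10⁻³
  option V: M = 1.19×10⁻³
  option D: M = 1.19×10⁻³
  option W: M = 0.748×10⁻³
Option B has the largest M.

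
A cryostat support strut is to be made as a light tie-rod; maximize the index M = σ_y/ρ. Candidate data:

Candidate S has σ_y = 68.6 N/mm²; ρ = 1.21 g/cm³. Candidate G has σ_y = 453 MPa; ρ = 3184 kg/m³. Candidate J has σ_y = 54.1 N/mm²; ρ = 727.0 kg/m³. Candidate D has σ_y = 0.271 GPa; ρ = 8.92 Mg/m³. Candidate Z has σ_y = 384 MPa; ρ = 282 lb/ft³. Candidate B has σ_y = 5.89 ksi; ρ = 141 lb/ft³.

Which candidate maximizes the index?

candidate G

After converting to SI:
  candidate S: σ_y = 68.60 MPa, ρ = 1210 kg/m³
  candidate G: σ_y = 453.0 MPa, ρ = 3184 kg/m³
  candidate J: σ_y = 54.10 MPa, ρ = 727.0 kg/m³
  candidate D: σ_y = 271.0 MPa, ρ = 8920 kg/m³
  candidate Z: σ_y = 384.0 MPa, ρ = 4517 kg/m³
  candidate B: σ_y = 40.61 MPa, ρ = 2259 kg/m³
  candidate G: M = 142 kN·m/kg
  candidate Z: M = 85.0 kN·m/kg
  candidate J: M = 74.4 kN·m/kg
  candidate S: M = 56.7 kN·m/kg
  candidate D: M = 30.4 kN·m/kg
  candidate B: M = 18.0 kN·m/kg
Candidate G ranks first.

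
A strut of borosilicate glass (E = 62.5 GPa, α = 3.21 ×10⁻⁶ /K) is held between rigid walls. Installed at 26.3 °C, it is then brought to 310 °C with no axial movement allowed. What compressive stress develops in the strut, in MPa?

56.9 MPa

ΔT = 283.7 K. Constrained thermal stress σ = E·α·ΔT = 62.50×10³ MPa × 3.21×10⁻⁶ × 283.7 = 56.9 MPa (compressive).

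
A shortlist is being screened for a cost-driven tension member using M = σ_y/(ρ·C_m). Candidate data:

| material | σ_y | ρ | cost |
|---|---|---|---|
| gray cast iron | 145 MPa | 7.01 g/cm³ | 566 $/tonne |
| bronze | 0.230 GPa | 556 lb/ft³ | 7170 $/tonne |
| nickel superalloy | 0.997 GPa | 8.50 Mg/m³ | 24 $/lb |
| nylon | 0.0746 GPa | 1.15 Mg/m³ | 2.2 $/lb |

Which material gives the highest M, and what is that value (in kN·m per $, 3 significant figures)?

gray cast iron, M = 36.5 kN·m per $

After converting to SI:
  gray cast iron: σ_y = 145.0 MPa, ρ = 7010 kg/m³, cost = 0.5660 $/kg
  bronze: σ_y = 230.0 MPa, ρ = 8906 kg/m³, cost = 7.170 $/kg
  nickel superalloy: σ_y = 997.0 MPa, ρ = 8500 kg/m³, cost = 52.91 $/kg
  nylon: σ_y = 74.60 MPa, ρ = 1150 kg/m³, cost = 4.850 $/kg
  gray cast iron: M = 36.5 kN·m per $
  nylon: M = 13.4 kN·m per $
  bronze: M = 3.60 kN·m per $
  nickel superalloy: M = 2.22 kN·m per $
Gray cast iron has the largest M.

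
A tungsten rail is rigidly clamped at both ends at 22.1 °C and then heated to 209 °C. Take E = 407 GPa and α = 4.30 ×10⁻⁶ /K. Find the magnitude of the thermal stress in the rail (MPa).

327 MPa

ΔT = 186.9 K. Constrained thermal stress σ = E·α·ΔT = 407.0×10³ MPa × 4.30×10⁻⁶ × 186.9 = 327 MPa (compressive).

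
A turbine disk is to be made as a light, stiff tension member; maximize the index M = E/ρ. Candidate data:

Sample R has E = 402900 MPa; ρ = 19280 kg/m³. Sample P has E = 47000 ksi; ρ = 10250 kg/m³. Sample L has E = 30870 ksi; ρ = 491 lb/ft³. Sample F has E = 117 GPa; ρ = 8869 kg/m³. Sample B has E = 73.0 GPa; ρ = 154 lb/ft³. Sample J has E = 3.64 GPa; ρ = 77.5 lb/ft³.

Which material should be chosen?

Putting every candidate on a common basis:
  sample R: E = 402.9 GPa, ρ = 19280 kg/m³
  sample P: E = 324.1 GPa, ρ = 10250 kg/m³
  sample L: E = 212.8 GPa, ρ = 7865 kg/m³
  sample F: E = 117.0 GPa, ρ = 8869 kg/m³
  sample B: E = 73.00 GPa, ρ = 2467 kg/m³
  sample J: E = 3.640 GPa, ρ = 1241 kg/m³
  sample P: M = 31.6 MN·m/kg
  sample B: M = 29.6 MN·m/kg
  sample L: M = 27.1 MN·m/kg
  sample R: M = 20.9 MN·m/kg
  sample F: M = 13.2 MN·m/kg
  sample J: M = 2.93 MN·m/kg
Sample P ranks first.

sample P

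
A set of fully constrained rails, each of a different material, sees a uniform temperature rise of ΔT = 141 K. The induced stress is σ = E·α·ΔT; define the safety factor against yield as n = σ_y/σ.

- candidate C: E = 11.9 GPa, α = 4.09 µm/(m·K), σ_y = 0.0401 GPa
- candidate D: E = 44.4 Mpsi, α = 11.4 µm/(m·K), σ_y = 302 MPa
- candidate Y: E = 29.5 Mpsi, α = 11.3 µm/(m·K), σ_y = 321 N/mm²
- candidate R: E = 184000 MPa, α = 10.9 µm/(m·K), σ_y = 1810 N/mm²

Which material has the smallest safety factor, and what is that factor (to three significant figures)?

Converting E to GPa, α to ×10⁻⁶/K, σ_y to MPa, then σ and n for each:
  candidate C: E = 11.90, α = 4.09, σ_y = 40.10 → σ = 6.86 MPa, n = 5.84
  candidate D: E = 306.1, α = 11.4, σ_y = 302.0 → σ = 492 MPa, n = 0.614
  candidate Y: E = 203.4, α = 11.3, σ_y = 321.0 → σ = 324 MPa, n = 0.991
  candidate R: E = 184.0, α = 10.9, σ_y = 1810 → σ = 283 MPa, n = 6.40
Candidate D has the lowest safety factor, n = 0.614.

candidate D, n = 0.614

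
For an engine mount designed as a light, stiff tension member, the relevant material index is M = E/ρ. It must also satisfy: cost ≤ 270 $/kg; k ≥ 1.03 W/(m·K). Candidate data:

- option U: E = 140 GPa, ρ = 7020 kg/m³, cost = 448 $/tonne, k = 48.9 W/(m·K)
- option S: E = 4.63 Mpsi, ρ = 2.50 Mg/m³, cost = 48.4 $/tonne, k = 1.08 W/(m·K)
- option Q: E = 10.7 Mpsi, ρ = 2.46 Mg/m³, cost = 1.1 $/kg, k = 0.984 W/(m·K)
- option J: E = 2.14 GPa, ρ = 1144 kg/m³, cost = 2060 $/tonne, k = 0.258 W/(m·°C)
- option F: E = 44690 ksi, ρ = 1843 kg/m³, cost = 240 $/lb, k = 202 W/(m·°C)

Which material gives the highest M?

option U

Screen on constraints: cost ≤ 270 $/kg; k ≥ 1.03 W/(m·K). Survivors: option U, option S.
Convert each candidate to consistent units, then evaluate M:
  option U: E = 140.0 GPa, ρ = 7020 kg/m³
  option S: E = 31.92 GPa, ρ = 2500 kg/m³
  option U: M = 19.9 MN·m/kg
  option S: M = 12.8 MN·m/kg
The maximum is for option U.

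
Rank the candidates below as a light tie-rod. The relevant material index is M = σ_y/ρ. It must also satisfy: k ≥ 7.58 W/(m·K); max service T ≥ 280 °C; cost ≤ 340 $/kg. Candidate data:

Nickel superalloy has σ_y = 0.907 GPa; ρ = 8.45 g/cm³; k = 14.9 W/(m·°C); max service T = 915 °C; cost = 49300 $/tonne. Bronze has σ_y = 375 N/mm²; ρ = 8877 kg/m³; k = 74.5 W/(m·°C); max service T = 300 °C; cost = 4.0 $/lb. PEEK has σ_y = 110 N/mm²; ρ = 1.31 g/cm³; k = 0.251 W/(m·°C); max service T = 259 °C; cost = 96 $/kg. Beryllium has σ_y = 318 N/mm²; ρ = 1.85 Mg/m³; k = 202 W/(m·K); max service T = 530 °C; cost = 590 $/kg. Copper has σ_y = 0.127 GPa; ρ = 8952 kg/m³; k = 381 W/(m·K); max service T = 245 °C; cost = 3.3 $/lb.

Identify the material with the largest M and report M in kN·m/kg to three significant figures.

Screen on constraints: k ≥ 7.58 W/(m·K); max service T ≥ 280 °C; cost ≤ 340 $/kg. Survivors: nickel superalloy, bronze.
After converting to SI:
  nickel superalloy: σ_y = 907.0 MPa, ρ = 8450 kg/m³
  bronze: σ_y = 375.0 MPa, ρ = 8877 kg/m³
  nickel superalloy: M = 107 kN·m/kg
  bronze: M = 42.2 kN·m/kg
Nickel superalloy ranks first.

nickel superalloy, M = 107 kN·m/kg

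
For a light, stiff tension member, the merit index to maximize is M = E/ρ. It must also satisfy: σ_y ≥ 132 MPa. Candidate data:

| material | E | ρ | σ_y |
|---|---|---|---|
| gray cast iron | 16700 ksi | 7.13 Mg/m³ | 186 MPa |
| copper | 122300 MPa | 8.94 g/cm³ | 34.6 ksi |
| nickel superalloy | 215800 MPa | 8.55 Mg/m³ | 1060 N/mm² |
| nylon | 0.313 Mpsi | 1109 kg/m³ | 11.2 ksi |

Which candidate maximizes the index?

nickel superalloy

Screen on constraints: σ_y ≥ 132 MPa. Survivors: gray cast iron, copper, nickel superalloy.
Putting every candidate on a common basis:
  gray cast iron: E = 115.1 GPa, ρ = 7130 kg/m³
  copper: E = 122.3 GPa, ρ = 8940 kg/m³
  nickel superalloy: E = 215.8 GPa, ρ = 8550 kg/m³
  nickel superalloy: M = 25.2 MN·m/kg
  gray cast iron: M = 16.1 MN·m/kg
  copper: M = 13.7 MN·m/kg
Nickel superalloy ranks first.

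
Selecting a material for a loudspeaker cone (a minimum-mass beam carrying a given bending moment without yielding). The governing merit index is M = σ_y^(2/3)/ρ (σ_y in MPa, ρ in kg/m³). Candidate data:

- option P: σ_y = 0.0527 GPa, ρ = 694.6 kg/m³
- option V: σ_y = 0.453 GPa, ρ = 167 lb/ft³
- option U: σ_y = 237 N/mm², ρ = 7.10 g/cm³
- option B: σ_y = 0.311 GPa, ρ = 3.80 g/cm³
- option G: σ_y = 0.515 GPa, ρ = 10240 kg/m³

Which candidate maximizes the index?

Normalizing units and computing the index:
  option P: σ_y = 52.70 MPa, ρ = 694.6 kg/m³
  option V: σ_y = 453.0 MPa, ρ = 2675 kg/m³
  option U: σ_y = 237.0 MPa, ρ = 7100 kg/m³
  option B: σ_y = 311.0 MPa, ρ = 3800 kg/m³
  option G: σ_y = 515.0 MPa, ρ = 10240 kg/m³
  option V: M = 22.0×10⁻³
  option P: M = 20.2×10⁻³
  option B: M = 12.1×10⁻³
  option G: M = 6.27×10⁻³
  option U: M = 5.39×10⁻³
Highest index: option V.

option V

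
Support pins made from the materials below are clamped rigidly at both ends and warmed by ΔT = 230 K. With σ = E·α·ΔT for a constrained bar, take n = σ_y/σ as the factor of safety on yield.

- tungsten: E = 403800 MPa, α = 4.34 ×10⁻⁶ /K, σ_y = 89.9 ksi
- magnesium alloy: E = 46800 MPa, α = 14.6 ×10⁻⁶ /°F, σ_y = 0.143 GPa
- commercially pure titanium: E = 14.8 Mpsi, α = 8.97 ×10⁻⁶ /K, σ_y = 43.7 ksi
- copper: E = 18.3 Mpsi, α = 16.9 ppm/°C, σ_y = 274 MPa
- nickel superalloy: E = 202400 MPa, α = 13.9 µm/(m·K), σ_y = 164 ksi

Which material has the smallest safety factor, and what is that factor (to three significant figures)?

Converting E to GPa, α to ×10⁻⁶/K, σ_y to MPa, then σ and n for each:
  tungsten: E = 403.8, α = 4.34, σ_y = 619.8 → σ = 403 MPa, n = 1.54
  magnesium alloy: E = 46.80, α = 26.3, σ_y = 143.0 → σ = 283 MPa, n = 0.506
  commercially pure titanium: E = 102.0, α = 8.97, σ_y = 301.3 → σ = 211 MPa, n = 1.43
  copper: E = 126.2, α = 16.9, σ_y = 274.0 → σ = 490 MPa, n = 0.559
  nickel superalloy: E = 202.4, α = 13.9, σ_y = 1131 → σ = 647 MPa, n = 1.75
The minimum is magnesium alloy at n = 0.506.

magnesium alloy, n = 0.506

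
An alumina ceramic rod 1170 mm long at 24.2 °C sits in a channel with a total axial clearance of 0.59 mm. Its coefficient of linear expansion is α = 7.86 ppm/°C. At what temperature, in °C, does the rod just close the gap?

88.4 °C

α·L₀·ΔT = 0.59 mm ⇒ ΔT = 0.59 / (7.86×10⁻⁶ × 1170.0) = 64.16 K.
T = 24.2 + 64.16 = 88.36 °C.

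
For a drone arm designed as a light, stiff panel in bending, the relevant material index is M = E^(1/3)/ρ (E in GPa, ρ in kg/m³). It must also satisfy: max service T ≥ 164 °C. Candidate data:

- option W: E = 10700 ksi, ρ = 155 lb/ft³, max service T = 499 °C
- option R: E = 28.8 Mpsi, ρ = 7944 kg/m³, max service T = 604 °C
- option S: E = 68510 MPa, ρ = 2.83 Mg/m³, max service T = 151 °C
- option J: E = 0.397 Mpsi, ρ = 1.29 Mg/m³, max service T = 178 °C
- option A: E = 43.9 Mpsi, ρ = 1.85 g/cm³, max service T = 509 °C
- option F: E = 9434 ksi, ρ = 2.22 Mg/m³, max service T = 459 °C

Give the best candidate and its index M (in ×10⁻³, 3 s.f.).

option A, M = 3.63×10⁻³

Screen on constraints: max service T ≥ 164 °C. Survivors: option W, option R, option J, option A, option F.
In SI units:
  option W: E = 73.77 GPa, ρ = 2483 kg/m³
  option R: E = 198.6 GPa, ρ = 7944 kg/m³
  option J: E = 2.737 GPa, ρ = 1290 kg/m³
  option A: E = 302.7 GPa, ρ = 1850 kg/m³
  option F: E = 65.05 GPa, ρ = 2220 kg/m³
  option A: M = 3.63×10⁻³
  option F: M = 1.81×10⁻³
  option W: M = 1.69×10⁻³
  option J: M = 1.08×10⁻³
  option R: M = 0.734×10⁻³
The maximum is for option A.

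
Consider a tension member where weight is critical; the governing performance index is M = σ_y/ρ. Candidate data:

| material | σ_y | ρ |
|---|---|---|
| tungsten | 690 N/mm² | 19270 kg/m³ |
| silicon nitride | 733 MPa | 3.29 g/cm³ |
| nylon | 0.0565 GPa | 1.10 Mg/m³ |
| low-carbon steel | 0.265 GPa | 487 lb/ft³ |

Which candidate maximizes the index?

Normalizing units and computing the index:
  tungsten: σ_y = 690.0 MPa, ρ = 19270 kg/m³
  silicon nitride: σ_y = 733.0 MPa, ρ = 3290 kg/m³
  nylon: σ_y = 56.50 MPa, ρ = 1100 kg/m³
  low-carbon steel: σ_y = 265.0 MPa, ρ = 7801 kg/m³
  silicon nitride: M = 223 kN·m/kg
  nylon: M = 51.4 kN·m/kg
  tungsten: M = 35.8 kN·m/kg
  low-carbon steel: M = 34.0 kN·m/kg
The maximum is for silicon nitride.

silicon nitride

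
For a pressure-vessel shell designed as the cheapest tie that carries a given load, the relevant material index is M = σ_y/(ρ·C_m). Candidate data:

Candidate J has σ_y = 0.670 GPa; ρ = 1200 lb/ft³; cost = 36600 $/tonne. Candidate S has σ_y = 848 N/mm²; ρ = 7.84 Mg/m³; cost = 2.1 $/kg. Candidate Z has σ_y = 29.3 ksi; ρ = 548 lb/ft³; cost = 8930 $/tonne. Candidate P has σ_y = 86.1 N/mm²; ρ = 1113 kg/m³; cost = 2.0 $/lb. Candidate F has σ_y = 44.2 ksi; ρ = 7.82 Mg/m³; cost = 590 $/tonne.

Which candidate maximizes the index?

candidate F

Putting every candidate on a common basis:
  candidate J: σ_y = 670.0 MPa, ρ = 19220 kg/m³, cost = 36.60 $/kg
  candidate S: σ_y = 848.0 MPa, ρ = 7840 kg/m³, cost = 2.100 $/kg
  candidate Z: σ_y = 202.0 MPa, ρ = 8778 kg/m³, cost = 8.930 $/kg
  candidate P: σ_y = 86.10 MPa, ρ = 1113 kg/m³, cost = 4.409 $/kg
  candidate F: σ_y = 304.7 MPa, ρ = 7820 kg/m³, cost = 0.5900 $/kg
  candidate F: M = 66.1 kN·m per $
  candidate S: M = 51.5 kN·m per $
  candidate P: M = 17.5 kN·m per $
  candidate Z: M = 2.58 kN·m per $
  candidate J: M = 0.952 kN·m per $
The maximum is for candidate F.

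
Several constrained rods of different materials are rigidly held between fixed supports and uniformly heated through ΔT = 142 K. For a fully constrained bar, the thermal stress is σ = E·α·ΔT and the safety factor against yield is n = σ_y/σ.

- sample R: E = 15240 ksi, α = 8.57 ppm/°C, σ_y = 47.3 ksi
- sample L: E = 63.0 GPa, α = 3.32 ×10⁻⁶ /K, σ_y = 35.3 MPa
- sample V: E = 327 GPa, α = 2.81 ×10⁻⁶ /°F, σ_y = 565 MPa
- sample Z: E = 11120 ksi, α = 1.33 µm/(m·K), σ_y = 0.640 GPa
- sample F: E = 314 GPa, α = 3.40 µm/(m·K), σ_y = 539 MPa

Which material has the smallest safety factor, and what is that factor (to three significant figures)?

sample L, n = 1.19

Per material, after unit conversion:
  sample R: E = 105.1, α = 8.57, σ_y = 326.1 → σ = 128 MPa, n = 2.55
  sample L: E = 63.00, α = 3.32, σ_y = 35.30 → σ = 29.7 MPa, n = 1.19
  sample V: E = 327.0, α = 5.06, σ_y = 565.0 → σ = 235 MPa, n = 2.41
  sample Z: E = 76.67, α = 1.33, σ_y = 640.0 → σ = 14.5 MPa, n = 44.2
  sample F: E = 314.0, α = 3.40, σ_y = 539.0 → σ = 152 MPa, n = 3.56
Sample L has the lowest safety factor, n = 1.19.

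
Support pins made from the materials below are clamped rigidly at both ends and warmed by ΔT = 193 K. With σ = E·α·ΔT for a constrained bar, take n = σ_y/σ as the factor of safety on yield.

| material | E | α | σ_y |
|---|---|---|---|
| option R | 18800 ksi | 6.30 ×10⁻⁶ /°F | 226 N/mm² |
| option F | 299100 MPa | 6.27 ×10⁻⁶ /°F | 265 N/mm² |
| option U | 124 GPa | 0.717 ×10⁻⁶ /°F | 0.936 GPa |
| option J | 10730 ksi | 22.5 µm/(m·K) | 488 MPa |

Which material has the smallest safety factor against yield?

option F

With everything in SI (GPa, ×10⁻⁶/K, MPa):
  option R: E = 129.6, α = 11.3, σ_y = 226.0 → σ = 284 MPa, n = 0.797
  option F: E = 299.1, α = 11.3, σ_y = 265.0 → σ = 651 MPa, n = 0.407
  option U: E = 124.0, α = 1.29, σ_y = 936.0 → σ = 30.9 MPa, n = 30.3
  option J: E = 73.98, α = 22.5, σ_y = 488.0 → σ = 321 MPa, n = 1.52
The minimum is option F at n = 0.407.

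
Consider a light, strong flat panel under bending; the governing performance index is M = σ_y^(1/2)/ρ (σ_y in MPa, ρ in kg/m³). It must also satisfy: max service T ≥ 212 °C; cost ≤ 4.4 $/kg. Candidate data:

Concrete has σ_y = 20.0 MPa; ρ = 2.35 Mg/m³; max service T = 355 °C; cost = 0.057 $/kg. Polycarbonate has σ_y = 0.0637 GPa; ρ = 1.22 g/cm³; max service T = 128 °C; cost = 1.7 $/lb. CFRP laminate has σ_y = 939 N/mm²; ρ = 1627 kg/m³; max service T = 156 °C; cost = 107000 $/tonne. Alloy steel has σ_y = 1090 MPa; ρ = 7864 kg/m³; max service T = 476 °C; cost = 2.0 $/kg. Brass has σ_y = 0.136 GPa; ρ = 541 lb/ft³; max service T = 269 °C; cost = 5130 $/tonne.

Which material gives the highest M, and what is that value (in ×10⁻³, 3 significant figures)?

alloy steel, M = 4.20×10⁻³

Screen on constraints: max service T ≥ 212 °C; cost ≤ 4.4 $/kg. Survivors: concrete, alloy steel.
Putting every candidate on a common basis:
  concrete: σ_y = 20.00 MPa, ρ = 2350 kg/m³
  alloy steel: σ_y = 1090 MPa, ρ = 7864 kg/m³
  alloy steel: M = 4.20×10⁻³
  concrete: M = 1.90×10⁻³
Alloy steel ranks first.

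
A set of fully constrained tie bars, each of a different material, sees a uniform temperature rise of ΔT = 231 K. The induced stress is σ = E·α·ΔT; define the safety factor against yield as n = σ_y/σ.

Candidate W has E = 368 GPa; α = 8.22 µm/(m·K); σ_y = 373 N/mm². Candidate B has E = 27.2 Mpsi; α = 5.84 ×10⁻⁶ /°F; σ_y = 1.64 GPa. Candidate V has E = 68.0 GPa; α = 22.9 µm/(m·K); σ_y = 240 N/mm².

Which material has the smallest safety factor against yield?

Converting E to GPa, α to ×10⁻⁶/K, σ_y to MPa, then σ and n for each:
  candidate W: E = 368.0, α = 8.22, σ_y = 373.0 → σ = 699 MPa, n = 0.534
  candidate B: E = 187.5, α = 10.5, σ_y = 1640 → σ = 455 MPa, n = 3.60
  candidate V: E = 68.00, α = 22.9, σ_y = 240.0 → σ = 360 MPa, n = 0.667
Candidate W has the lowest safety factor, n = 0.534.

candidate W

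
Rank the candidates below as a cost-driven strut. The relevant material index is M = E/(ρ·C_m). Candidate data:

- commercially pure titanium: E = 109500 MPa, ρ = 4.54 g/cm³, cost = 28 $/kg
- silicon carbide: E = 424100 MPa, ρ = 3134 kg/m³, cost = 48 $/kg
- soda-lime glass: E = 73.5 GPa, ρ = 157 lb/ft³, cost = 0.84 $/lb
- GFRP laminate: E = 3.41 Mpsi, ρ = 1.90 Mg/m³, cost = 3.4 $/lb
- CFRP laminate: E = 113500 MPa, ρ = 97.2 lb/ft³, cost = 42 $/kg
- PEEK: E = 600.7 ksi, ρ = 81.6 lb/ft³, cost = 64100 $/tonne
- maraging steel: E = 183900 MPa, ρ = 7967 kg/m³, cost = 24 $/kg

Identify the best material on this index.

Putting every candidate on a common basis:
  commercially pure titanium: E = 109.5 GPa, ρ = 4540 kg/m³, cost = 28.00 $/kg
  silicon carbide: E = 424.1 GPa, ρ = 3134 kg/m³, cost = 48.00 $/kg
  soda-lime glass: E = 73.50 GPa, ρ = 2515 kg/m³, cost = 1.852 $/kg
  GFRP laminate: E = 23.51 GPa, ρ = 1900 kg/m³, cost = 7.496 $/kg
  CFRP laminate: E = 113.5 GPa, ρ = 1557 kg/m³, cost = 42.00 $/kg
  PEEK: E = 4.142 GPa, ρ = 1307 kg/m³, cost = 64.10 $/kg
  maraging steel: E = 183.9 GPa, ρ = 7967 kg/m³, cost = 24.00 $/kg
  soda-lime glass: M = 15.8 MN·m per $
  silicon carbide: M = 2.82 MN·m per $
  CFRP laminate: M = 1.74 MN·m per $
  GFRP laminate: M = 1.65 MN·m per $
  maraging steel: M = 0.962 MN·m per $
  commercially pure titanium: M = 0.861 MN·m per $
  PEEK: M = 0.0494 MN·m per $
The maximum is for soda-lime glass.

soda-lime glass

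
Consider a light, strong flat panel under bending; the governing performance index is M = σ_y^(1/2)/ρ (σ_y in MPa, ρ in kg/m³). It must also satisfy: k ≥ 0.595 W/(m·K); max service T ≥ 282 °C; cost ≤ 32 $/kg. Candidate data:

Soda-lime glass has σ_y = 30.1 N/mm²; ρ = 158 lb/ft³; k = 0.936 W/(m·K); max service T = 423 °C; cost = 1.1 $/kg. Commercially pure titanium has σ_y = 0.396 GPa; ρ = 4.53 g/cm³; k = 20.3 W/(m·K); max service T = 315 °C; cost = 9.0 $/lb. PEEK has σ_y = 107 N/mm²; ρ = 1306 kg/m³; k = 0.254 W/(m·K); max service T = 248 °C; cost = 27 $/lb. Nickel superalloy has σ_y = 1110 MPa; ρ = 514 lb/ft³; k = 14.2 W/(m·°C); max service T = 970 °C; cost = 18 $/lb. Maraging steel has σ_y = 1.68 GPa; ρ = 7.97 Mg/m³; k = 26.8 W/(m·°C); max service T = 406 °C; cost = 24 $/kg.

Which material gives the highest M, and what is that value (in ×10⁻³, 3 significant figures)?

Screen on constraints: k ≥ 0.595 W/(m·K); max service T ≥ 282 °C; cost ≤ 32 $/kg. Survivors: soda-lime glass, commercially pure titanium, maraging steel.
Convert each candidate to consistent units, then evaluate M:
  soda-lime glass: σ_y = 30.10 MPa, ρ = 2531 kg/m³
  commercially pure titanium: σ_y = 396.0 MPa, ρ = 4530 kg/m³
  maraging steel: σ_y = 1680 MPa, ρ = 7970 kg/m³
  maraging steel: M = 5.14×10⁻³
  commercially pure titanium: M = 4.39×10⁻³
  soda-lime glass: M = 2.17×10⁻³
Maraging steel ranks first.

maraging steel, M = 5.14×10⁻³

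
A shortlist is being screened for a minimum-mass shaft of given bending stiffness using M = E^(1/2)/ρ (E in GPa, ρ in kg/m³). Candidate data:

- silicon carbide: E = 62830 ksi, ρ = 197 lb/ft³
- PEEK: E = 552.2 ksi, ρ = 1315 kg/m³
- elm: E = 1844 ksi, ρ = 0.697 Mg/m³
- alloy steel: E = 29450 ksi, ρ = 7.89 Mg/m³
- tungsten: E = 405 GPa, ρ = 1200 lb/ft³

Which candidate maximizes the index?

Normalizing units and computing the index:
  silicon carbide: E = 433.2 GPa, ρ = 3156 kg/m³
  PEEK: E = 3.807 GPa, ρ = 1315 kg/m³
  elm: E = 12.71 GPa, ρ = 697.0 kg/m³
  alloy steel: E = 203.1 GPa, ρ = 7890 kg/m³
  tungsten: E = 405.0 GPa, ρ = 19220 kg/m³
  silicon carbide: M = 6.60×10⁻³
  elm: M = 5.12×10⁻³
  alloy steel: M = 1.81×10⁻³
  PEEK: M = 1.48×10⁻³
  tungsten: M = 1.05×10⁻³
Silicon carbide has the largest M.

silicon carbide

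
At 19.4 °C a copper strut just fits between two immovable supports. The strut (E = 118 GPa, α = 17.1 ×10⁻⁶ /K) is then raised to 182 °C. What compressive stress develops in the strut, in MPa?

328 MPa

ΔT = 162.6 K. Constrained thermal stress σ = E·α·ΔT = 118.0×10³ MPa × 17.1×10⁻⁶ × 162.6 = 328 MPa (compressive).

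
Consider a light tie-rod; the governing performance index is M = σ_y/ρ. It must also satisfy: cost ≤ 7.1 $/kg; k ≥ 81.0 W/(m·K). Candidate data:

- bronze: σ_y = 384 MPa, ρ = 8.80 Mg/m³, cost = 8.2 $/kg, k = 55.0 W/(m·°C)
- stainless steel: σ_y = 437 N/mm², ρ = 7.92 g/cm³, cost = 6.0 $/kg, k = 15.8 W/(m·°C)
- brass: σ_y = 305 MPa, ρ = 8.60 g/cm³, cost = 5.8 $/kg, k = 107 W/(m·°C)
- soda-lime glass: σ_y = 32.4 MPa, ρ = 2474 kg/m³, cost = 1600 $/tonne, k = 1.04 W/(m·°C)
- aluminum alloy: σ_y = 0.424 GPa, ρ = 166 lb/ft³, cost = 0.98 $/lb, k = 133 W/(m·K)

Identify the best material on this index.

Screen on constraints: cost ≤ 7.1 $/kg; k ≥ 81.0 W/(m·K). Survivors: brass, aluminum alloy.
Putting every candidate on a common basis:
  brass: σ_y = 305.0 MPa, ρ = 8600 kg/m³
  aluminum alloy: σ_y = 424.0 MPa, ρ = 2659 kg/m³
  aluminum alloy: M = 159 kN·m/kg
  brass: M = 35.5 kN·m/kg
Aluminum alloy has the largest M.

aluminum alloy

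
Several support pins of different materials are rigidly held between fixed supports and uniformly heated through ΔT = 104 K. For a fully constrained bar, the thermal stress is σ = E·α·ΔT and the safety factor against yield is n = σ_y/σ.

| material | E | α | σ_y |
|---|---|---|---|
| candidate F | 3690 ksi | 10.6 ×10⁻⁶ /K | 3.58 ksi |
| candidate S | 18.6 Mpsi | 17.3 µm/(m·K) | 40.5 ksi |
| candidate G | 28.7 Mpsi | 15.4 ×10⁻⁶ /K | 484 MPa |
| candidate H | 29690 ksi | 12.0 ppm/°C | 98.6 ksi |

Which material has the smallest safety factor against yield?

candidate F

Converting E to GPa, α to ×10⁻⁶/K, σ_y to MPa, then σ and n for each:
  candidate F: E = 25.44, α = 10.6, σ_y = 24.68 → σ = 28.0 MPa, n = 0.880
  candidate S: E = 128.2, α = 17.3, σ_y = 279.2 → σ = 231 MPa, n = 1.21
  candidate G: E = 197.9, α = 15.4, σ_y = 484.0 → σ = 317 MPa, n = 1.53
  candidate H: E = 204.7, α = 12.0, σ_y = 679.8 → σ = 255 MPa, n = 2.66
Smallest n: candidate F with n = 0.880.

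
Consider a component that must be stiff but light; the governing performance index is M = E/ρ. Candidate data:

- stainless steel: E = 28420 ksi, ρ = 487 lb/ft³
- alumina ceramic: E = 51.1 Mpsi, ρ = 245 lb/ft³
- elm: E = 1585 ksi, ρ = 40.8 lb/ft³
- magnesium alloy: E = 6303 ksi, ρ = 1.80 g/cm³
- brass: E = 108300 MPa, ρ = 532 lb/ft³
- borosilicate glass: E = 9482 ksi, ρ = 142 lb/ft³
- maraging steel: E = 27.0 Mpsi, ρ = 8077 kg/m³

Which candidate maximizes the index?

alumina ceramic

After converting to SI:
  stainless steel: E = 195.9 GPa, ρ = 7801 kg/m³
  alumina ceramic: E = 352.3 GPa, ρ = 3925 kg/m³
  elm: E = 10.93 GPa, ρ = 653.6 kg/m³
  magnesium alloy: E = 43.46 GPa, ρ = 1800 kg/m³
  brass: E = 108.3 GPa, ρ = 8522 kg/m³
  borosilicate glass: E = 65.38 GPa, ρ = 2275 kg/m³
  maraging steel: E = 186.2 GPa, ρ = 8077 kg/m³
  alumina ceramic: M = 89.8 MN·m/kg
  borosilicate glass: M = 28.7 MN·m/kg
  stainless steel: M = 25.1 MN·m/kg
  magnesium alloy: M = 24.1 MN·m/kg
  maraging steel: M = 23.0 MN·m/kg
  elm: M = 16.7 MN·m/kg
  brass: M = 12.7 MN·m/kg
Alumina ceramic ranks first.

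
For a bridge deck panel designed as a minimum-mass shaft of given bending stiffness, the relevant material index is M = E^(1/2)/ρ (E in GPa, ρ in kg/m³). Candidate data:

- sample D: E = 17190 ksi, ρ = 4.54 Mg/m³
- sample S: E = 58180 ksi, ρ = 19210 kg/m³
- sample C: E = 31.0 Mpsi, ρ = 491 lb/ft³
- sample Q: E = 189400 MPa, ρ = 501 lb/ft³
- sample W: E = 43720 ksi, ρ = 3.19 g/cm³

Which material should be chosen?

In SI units:
  sample D: E = 118.5 GPa, ρ = 4540 kg/m³
  sample S: E = 401.1 GPa, ρ = 19210 kg/m³
  sample C: E = 213.7 GPa, ρ = 7865 kg/m³
  sample Q: E = 189.4 GPa, ρ = 8025 kg/m³
  sample W: E = 301.4 GPa, ρ = 3190 kg/m³
  sample W: M = 5.44×10⁻³
  sample D: M = 2.40×10⁻³
  sample C: M = 1.86×10⁻³
  sample Q: M = 1.71×10⁻³
  sample S: M = 1.04×10⁻³
The maximum is for sample W.

sample W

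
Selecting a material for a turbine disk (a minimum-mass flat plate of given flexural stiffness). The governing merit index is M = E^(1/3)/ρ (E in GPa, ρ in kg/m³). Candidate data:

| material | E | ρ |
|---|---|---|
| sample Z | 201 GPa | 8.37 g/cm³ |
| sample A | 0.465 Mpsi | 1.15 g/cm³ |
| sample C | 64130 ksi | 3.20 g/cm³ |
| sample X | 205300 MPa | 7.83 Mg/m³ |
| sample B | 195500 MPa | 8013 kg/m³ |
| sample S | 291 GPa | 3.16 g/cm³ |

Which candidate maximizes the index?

sample C

Normalizing units and computing the index:
  sample Z: E = 201.0 GPa, ρ = 8370 kg/m³
  sample A: E = 3.206 GPa, ρ = 1150 kg/m³
  sample C: E = 442.2 GPa, ρ = 3200 kg/m³
  sample X: E = 205.3 GPa, ρ = 7830 kg/m³
  sample B: E = 195.5 GPa, ρ = 8013 kg/m³
  sample S: E = 291.0 GPa, ρ = 3160 kg/m³
  sample C: M = 2.38×10⁻³
  sample S: M = 2.10×10⁻³
  sample A: M = 1.28×10⁻³
  sample X: M = 0.753×10⁻³
  sample B: M = 0.724×10⁻³
  sample Z: M = 0.700×10⁻³
Sample C has the largest M.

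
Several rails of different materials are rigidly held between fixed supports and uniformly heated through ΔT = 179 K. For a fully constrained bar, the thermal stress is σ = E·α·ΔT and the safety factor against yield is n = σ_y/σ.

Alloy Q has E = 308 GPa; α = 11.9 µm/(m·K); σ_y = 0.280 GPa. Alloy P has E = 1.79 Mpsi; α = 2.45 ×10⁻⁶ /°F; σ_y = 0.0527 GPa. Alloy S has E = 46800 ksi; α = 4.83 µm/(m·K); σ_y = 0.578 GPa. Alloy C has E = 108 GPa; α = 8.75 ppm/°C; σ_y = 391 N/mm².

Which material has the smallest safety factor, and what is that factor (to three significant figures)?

Per material, after unit conversion:
  alloy Q: E = 308.0, α = 11.9, σ_y = 280.0 → σ = 656 MPa, n = 0.427
  alloy P: E = 12.34, α = 4.41, σ_y = 52.70 → σ = 9.74 MPa, n = 5.41
  alloy S: E = 322.7, α = 4.83, σ_y = 578.0 → σ = 279 MPa, n = 2.07
  alloy C: E = 108.0, α = 8.75, σ_y = 391.0 → σ = 169 MPa, n = 2.31
Smallest n: alloy Q with n = 0.427.

alloy Q, n = 0.427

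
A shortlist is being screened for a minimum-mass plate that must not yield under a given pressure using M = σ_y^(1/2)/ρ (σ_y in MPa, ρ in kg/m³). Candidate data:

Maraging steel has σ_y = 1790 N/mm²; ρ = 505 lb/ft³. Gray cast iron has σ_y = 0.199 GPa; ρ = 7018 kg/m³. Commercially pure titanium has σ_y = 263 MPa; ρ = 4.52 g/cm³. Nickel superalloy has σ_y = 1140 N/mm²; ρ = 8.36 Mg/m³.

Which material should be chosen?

maraging steel

Normalizing units and computing the index:
  maraging steel: σ_y = 1790 MPa, ρ = 8089 kg/m³
  gray cast iron: σ_y = 199.0 MPa, ρ = 7018 kg/m³
  commercially pure titanium: σ_y = 263.0 MPa, ρ = 4520 kg/m³
  nickel superalloy: σ_y = 1140 MPa, ρ = 8360 kg/m³
  maraging steel: M = 5.23×10⁻³
  nickel superalloy: M = 4.04×10⁻³
  commercially pure titanium: M = 3.59×10⁻³
  gray cast iron: M = 2.01×10⁻³
The maximum is for maraging steel.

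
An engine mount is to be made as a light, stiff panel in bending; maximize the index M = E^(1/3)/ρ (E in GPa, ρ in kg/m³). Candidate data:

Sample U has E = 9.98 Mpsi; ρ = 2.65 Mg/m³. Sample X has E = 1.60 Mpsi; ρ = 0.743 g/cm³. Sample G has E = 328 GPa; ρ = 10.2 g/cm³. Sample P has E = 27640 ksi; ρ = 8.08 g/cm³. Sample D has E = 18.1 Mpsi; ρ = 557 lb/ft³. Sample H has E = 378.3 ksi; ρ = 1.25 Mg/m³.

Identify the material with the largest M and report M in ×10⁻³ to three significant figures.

Normalizing units and computing the index:
  sample U: E = 68.81 GPa, ρ = 2650 kg/m³
  sample X: E = 11.03 GPa, ρ = 743.0 kg/m³
  sample G: E = 328.0 GPa, ρ = 10200 kg/m³
  sample P: E = 190.6 GPa, ρ = 8080 kg/m³
  sample D: E = 124.8 GPa, ρ = 8922 kg/m³
  sample H: E = 2.608 GPa, ρ = 1250 kg/m³
  sample X: M = 3.00×10⁻³
  sample U: M = 1.55×10⁻³
  sample H: M = 1.10×10⁻³
  sample P: M = 0.712×10⁻³
  sample G: M = 0.676×10⁻³
  sample D: M = 0.560×10⁻³
Sample X has the largest M.

sample X, M = 3.00×10⁻³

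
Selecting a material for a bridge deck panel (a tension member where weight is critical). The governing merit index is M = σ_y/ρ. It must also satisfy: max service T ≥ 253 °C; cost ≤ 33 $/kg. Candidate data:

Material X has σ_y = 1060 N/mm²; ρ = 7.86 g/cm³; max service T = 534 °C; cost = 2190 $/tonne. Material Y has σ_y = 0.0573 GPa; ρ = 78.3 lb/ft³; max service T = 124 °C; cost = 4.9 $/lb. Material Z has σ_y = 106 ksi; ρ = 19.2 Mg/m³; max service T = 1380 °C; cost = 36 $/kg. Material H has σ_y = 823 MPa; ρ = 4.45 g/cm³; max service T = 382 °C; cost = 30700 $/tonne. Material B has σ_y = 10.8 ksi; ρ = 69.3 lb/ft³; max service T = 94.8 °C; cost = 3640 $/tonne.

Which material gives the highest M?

Screen on constraints: max service T ≥ 253 °C; cost ≤ 33 $/kg. Survivors: material X, material H.
Normalizing units and computing the index:
  material X: σ_y = 1060 MPa, ρ = 7860 kg/m³
  material H: σ_y = 823.0 MPa, ρ = 4450 kg/m³
  material H: M = 185 kN·m/kg
  material X: M = 135 kN·m/kg
Material H ranks first.

material H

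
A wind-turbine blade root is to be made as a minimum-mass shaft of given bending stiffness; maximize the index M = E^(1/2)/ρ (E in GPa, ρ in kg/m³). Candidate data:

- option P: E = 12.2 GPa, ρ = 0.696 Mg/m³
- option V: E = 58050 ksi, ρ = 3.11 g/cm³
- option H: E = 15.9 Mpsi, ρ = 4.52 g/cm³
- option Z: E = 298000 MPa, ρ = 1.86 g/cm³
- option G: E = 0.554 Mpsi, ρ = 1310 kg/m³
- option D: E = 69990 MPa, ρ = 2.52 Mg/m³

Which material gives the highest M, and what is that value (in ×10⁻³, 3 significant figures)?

option Z, M = 9.28×10⁻³

In SI units:
  option P: E = 12.20 GPa, ρ = 696.0 kg/m³
  option V: E = 400.2 GPa, ρ = 3110 kg/m³
  option H: E = 109.6 GPa, ρ = 4520 kg/m³
  option Z: E = 298.0 GPa, ρ = 1860 kg/m³
  option G: E = 3.820 GPa, ρ = 1310 kg/m³
  option D: E = 69.99 GPa, ρ = 2520 kg/m³
  option Z: M = 9.28×10⁻³
  option V: M = 6.43×10⁻³
  option P: M = 5.02×10⁻³
  option D: M = 3.32×10⁻³
  option H: M = 2.32×10⁻³
  option G: M = 1.49×10⁻³
Highest index: option Z.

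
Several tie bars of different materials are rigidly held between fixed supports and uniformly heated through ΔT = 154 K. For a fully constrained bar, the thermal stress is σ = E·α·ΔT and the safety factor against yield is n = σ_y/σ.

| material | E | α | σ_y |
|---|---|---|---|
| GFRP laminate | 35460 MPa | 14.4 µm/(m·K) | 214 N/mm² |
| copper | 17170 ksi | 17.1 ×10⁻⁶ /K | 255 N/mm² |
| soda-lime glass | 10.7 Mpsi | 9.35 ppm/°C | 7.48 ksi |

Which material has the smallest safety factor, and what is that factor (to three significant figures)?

In consistent units (E in GPa, α in ×10⁻⁶/K, σ_y in MPa):
  GFRP laminate: E = 35.46, α = 14.4, σ_y = 214.0 → σ = 78.6 MPa, n = 2.72
  copper: E = 118.4, α = 17.1, σ_y = 255.0 → σ = 312 MPa, n = 0.818
  soda-lime glass: E = 73.77, α = 9.35, σ_y = 51.57 → σ = 106 MPa, n = 0.485
Soda-lime glass has the lowest safety factor, n = 0.485.

soda-lime glass, n = 0.485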